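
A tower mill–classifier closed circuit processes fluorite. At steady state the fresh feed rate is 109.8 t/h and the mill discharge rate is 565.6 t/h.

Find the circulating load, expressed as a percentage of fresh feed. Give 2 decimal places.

Discharge = new feed + return, hence
R = M − F = 565.6 − 109.8 = 455.8 t/h
CL = 100·R/F = 100·455.8/109.8 = 415.12 %

CL = 415.12 %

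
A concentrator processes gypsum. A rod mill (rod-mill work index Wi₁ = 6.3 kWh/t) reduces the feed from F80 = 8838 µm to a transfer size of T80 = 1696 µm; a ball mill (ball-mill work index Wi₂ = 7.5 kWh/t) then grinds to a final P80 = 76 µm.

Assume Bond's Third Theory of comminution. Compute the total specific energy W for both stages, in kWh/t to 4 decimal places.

Bond:  W = 10 Wi (1/√P − 1/√F)
Stage 1 (8838→1696 µm, Wi₁=6.3): W₁ = 10·6.3·(0.024282 − 0.010637) = 0.8596 kWh/t
Stage 2 (1696→76 µm, Wi₂=7.5): W₂ = 10·7.5·(0.114708 − 0.024282) = 6.7819 kWh/t
W = W₁ + W₂ = 0.8596 + 6.7819 = 7.6416 kWh/t

W = 7.6416 kWh/t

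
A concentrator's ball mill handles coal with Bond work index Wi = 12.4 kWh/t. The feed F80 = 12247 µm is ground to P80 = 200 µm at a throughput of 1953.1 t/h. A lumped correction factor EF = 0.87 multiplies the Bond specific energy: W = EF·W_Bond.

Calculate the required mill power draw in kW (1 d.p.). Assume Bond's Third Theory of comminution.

W = 10 Wi (1/√P80 − 1/√F80)  [Bond]
W = 10·12.4·(1/√200 − 1/√12247) = 10·12.4·(0.061674) = 7.6476 kWh/t
Apply correction: 7.6476 × 0.87 = 6.6534 kWh/t
P = W·T = 6.6534·1953.1 = 12994.8 kW

P = 12994.8 kW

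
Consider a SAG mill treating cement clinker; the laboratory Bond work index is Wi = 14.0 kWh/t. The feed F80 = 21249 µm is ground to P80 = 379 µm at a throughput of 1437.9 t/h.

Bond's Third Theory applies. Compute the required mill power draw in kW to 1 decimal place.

W = 10 Wi (1/√P80 − 1/√F80)  [Bond]
W = 10·14.0·(1/√379 − 1/√21249) = 10·14.0·(0.044506) = 6.2309 kWh/t
Mill draw = 6.2309 × 1437.9 = 8959.4 kW

P = 8959.4 kW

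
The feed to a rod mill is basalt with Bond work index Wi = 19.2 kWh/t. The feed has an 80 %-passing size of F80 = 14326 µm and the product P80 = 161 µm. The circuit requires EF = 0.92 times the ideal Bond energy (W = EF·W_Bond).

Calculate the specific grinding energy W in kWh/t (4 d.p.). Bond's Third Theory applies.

W_Bond = 10·Wi·(1/√P₈₀ − 1/√F₈₀)
1/√161 = 0.078811;  1/√14326 = 0.008355
W = 10·19.2·(0.078811 − 0.008355) = 13.5276 kWh/t
With EF = 0.92: W = 13.5276·0.92 = 12.4454 kWh/t

W = 12.4454 kWh/t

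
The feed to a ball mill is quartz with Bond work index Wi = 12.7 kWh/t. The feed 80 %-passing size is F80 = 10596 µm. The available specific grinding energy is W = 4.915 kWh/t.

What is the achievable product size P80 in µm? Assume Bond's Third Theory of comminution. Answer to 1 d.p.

P80 = 426.6 µm

W = 10·Wi·(P80^(-½) − F80^(-½))
⇒ 1/√P80 = W/(10·Wi) + 1/√F80
  = 4.9150/(10·12.7) + 1/√10596 = 0.038701 + 0.009715 = 0.048415
P80 = (1/0.048415)² = 20.6546² = 426.61 µm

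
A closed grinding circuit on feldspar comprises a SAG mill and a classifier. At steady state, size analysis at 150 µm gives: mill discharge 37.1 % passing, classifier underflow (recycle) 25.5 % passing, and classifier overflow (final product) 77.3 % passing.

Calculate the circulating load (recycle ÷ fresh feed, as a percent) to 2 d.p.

CL = 346.55 %

Balance %-passing 150 µm (r = R/F):
(1+r)d = ru + o → r = (o−d)/(d−u)
r = (77.3 − 37.1)/(37.1 − 25.5) = 40.2/11.6 = 3.4655
CL = 100·r = 346.55 %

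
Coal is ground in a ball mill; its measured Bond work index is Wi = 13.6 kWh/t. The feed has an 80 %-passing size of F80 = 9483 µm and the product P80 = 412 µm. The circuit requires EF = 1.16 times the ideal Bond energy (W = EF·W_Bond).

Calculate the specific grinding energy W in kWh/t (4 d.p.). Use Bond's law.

W_Bond = 10·Wi·(1/√P₈₀ − 1/√F₈₀)
1/√412 = 0.049266;  1/√9483 = 0.010269
W = 10·13.6·(0.049266 − 0.010269) = 5.3037 kWh/t
Apply correction: 5.3037 × 1.16 = 6.1522 kWh/t

W = 6.1522 kWh/t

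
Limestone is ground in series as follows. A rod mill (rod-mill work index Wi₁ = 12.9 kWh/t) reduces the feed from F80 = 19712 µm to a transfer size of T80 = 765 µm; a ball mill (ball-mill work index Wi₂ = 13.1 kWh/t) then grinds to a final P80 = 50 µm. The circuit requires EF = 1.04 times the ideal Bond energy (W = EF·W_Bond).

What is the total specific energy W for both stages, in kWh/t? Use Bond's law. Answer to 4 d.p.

W = 18.2365 kWh/t

W = 10·Wi·(P80^(-½) − F80^(-½))
Stage 1 (19712→765 µm, Wi₁=12.9): W₁ = 10·12.9·(0.036155 − 0.007123) = 3.7452 kWh/t
Stage 2 (765→50 µm, Wi₂=13.1): W₂ = 10·13.1·(0.141421 − 0.036155) = 13.7899 kWh/t
W = W₁ + W₂ = 3.7452 + 13.7899 = 17.5351 kWh/t
Corrected W = EF·W_Bond = 1.04·17.5351 = 18.2365 kWh/t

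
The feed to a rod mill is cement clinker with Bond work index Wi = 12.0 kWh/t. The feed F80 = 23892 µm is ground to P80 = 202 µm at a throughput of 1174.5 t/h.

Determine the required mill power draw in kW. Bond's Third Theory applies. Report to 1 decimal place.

P = 9004.7 kW

W = 10·Wi·[P80^(−½) − F80^(−½)]
W = 10·12.0·(1/√202 − 1/√23892) = 10·12.0·(0.063890) = 7.6668 kWh/t
Power = W × throughput = 7.6668 kWh/t × 1174.5 t/h = 9004.7 kW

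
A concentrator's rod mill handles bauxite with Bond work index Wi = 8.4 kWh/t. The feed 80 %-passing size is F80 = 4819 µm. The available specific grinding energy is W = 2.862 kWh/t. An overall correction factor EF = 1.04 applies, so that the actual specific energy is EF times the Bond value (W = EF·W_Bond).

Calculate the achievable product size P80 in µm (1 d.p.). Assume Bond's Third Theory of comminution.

P80 = 449.5 µm

Bond: W = 10·Wi·(1/√P80 − 1/√F80)
W_Bond = W / EF = 2.862 / 1.04 = 2.7519 kWh/t
P80^-0.5 = F80^-0.5 + W_Bond/(10 Wi)
  = 2.7519/(10·8.4) + 1/√4819 = 0.032761 + 0.014405 = 0.047166
P80 = (1/0.047166)² = 21.2016² = 449.51 µm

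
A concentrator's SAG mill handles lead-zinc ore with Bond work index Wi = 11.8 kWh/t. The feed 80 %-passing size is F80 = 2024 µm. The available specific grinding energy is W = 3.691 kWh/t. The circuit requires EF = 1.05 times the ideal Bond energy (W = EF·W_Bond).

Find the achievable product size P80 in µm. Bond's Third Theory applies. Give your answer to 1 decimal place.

P80 = 369.6 µm

W = 10·Wi·(P80^(-½) − F80^(-½))
W_Bond = W / EF = 3.691 / 1.05 = 3.5152 kWh/t
1/√P80 = 1/√F80 + W_Bond/(10·Wi)
  = 3.5152/(10·11.8) + 1/√2024 = 0.029790 + 0.022228 = 0.052018
P80 = (1/0.052018)² = 19.2242² = 369.57 µm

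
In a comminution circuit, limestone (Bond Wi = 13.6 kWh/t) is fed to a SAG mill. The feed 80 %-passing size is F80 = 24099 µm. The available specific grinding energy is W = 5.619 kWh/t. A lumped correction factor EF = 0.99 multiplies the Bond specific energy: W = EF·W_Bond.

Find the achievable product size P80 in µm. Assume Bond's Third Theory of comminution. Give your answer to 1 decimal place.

P80 = 430.9 µm

W = 10 Wi / √P80 − 10 Wi / √F80
W_Bond = W / EF = 5.619 / 0.99 = 5.6758 kWh/t
P80^-0.5 = F80^-0.5 + W_Bond/(10 Wi)
  = 5.6758/(10·13.6) + 1/√24099 = 0.041734 + 0.006442 = 0.048175
P80 = (1/0.048175)² = 20.7576² = 430.88 µm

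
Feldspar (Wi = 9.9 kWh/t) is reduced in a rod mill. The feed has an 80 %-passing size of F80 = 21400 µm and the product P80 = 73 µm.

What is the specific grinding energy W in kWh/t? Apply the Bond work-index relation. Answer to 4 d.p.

W = 10.9103 kWh/t

W = 10·Wi·[P80^(−½) − F80^(−½)]
1/√73 = 0.117041;  1/√21400 = 0.006836
W = 10·9.9·(0.117041 − 0.006836) = 10.9103 kWh/t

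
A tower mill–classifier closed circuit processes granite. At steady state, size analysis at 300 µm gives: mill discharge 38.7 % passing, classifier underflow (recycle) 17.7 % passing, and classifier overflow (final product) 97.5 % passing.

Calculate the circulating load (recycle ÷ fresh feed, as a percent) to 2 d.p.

Mass balance on the −300 µm fraction:
Fd + Rd = Ru + Fo ⇒ R/F = (o−d)/(d−u)
r = (97.5 − 38.7)/(38.7 − 17.7) = 58.8/21.0 = 2.8000
CL = 100·r = 280.00 %

CL = 280.00 %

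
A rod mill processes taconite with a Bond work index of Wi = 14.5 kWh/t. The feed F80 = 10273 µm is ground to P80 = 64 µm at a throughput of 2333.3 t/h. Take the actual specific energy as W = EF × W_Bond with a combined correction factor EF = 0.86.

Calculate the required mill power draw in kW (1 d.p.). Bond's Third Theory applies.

P = 33499.6 kW

W = 10 Wi (1/√P80 − 1/√F80)  [Bond]
W = 10·14.5·(1/√64 − 1/√10273) = 10·14.5·(0.115134) = 16.6944 kWh/t
W_actual = 0.86 × 16.6944 = 14.3572 kWh/t
Power = W × throughput = 14.3572 kWh/t × 2333.3 t/h = 33499.6 kW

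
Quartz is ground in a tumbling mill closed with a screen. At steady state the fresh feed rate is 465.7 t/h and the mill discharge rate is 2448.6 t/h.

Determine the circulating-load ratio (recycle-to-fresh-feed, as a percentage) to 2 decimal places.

Steady state: M = F + R.
R = M − F = 2448.6 − 465.7 = 1982.9 t/h
CL = 100·R/F = 100·1982.9/465.7 = 425.79 %

CL = 425.79 %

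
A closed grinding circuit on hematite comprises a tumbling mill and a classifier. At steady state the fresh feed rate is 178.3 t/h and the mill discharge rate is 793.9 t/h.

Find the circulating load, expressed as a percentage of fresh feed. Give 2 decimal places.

M = F + R at steady state, so:
R = M − F = 793.9 − 178.3 = 615.6 t/h
CL = 100·R/F = 100·615.6/178.3 = 345.26 %

CL = 345.26 %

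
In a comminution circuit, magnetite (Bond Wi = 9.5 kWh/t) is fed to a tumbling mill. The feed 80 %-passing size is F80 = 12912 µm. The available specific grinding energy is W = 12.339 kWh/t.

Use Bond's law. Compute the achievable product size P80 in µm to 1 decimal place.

P80 = 52.0 µm

W = 10 Wi (P80^-0.5 − F80^-0.5)
P80^(−½) = W/(10 Wi) + F80^(−½)
  = 12.3390/(10·9.5) + 1/√12912 = 0.129884 + 0.008800 = 0.138685
P80 = (1/0.138685)² = 7.2106² = 51.99 µm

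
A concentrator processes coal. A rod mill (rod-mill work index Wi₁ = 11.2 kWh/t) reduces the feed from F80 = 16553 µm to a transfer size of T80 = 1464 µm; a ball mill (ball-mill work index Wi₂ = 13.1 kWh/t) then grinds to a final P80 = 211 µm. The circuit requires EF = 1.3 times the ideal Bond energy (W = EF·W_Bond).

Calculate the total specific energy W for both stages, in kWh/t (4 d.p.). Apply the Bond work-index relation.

W = 9.9467 kWh/t

W = 10 Wi (1/√P80 − 1/√F80)  [Bond]
Stage 1 (16553→1464 µm, Wi₁=11.2): W₁ = 10·11.2·(0.026135 − 0.007773) = 2.0566 kWh/t
Stage 2 (1464→211 µm, Wi₂=13.1): W₂ = 10·13.1·(0.068843 − 0.026135) = 5.5947 kWh/t
W = W₁ + W₂ = 2.0566 + 5.5947 = 7.6513 kWh/t
With EF = 1.3: W = 7.6513·1.3 = 9.9467 kWh/t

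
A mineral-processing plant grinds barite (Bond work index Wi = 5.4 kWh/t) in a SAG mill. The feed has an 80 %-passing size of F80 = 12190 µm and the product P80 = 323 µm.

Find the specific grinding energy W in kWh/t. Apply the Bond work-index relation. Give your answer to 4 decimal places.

W = 2.5155 kWh/t

W = 10·Wi·(P80^(-½) − F80^(-½))
1/√323 = 0.055641;  1/√12190 = 0.009057
W = 10·5.4·(0.055641 − 0.009057) = 2.5155 kWh/t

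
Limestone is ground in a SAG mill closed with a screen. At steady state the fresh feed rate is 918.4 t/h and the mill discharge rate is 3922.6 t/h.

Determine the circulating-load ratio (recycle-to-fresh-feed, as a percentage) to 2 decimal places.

CL = 327.11 %

Steady state: M = F + R.
R = M − F = 3922.6 − 918.4 = 3004.2 t/h
CL = 100·R/F = 100·3004.2/918.4 = 327.11 %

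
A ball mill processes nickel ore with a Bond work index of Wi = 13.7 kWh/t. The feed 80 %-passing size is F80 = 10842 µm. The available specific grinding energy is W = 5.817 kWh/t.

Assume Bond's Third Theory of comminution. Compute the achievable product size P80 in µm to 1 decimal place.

W = 10·Wi·[P80^(−½) − F80^(−½)]
⇒ 1/√P80 = W/(10 Wi) + 1/√F80
  = 5.8170/(10·13.7) + 1/√10842 = 0.042460 + 0.009604 = 0.052064
P80 = (1/0.052064)² = 19.2072² = 368.92 µm

P80 = 368.9 µm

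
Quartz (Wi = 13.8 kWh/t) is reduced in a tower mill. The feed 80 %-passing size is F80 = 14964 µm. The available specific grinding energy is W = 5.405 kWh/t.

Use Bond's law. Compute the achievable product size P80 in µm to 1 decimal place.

P80 = 446.2 µm

W = 10 Wi (1/√P80 − 1/√F80)  [Bond]
⇒ 1/√P80 = W/(10 Wi) + 1/√F80
  = 5.4050/(10·13.8) + 1/√14964 = 0.039167 + 0.008175 = 0.047341
P80 = (1/0.047341)² = 21.1231² = 446.19 µm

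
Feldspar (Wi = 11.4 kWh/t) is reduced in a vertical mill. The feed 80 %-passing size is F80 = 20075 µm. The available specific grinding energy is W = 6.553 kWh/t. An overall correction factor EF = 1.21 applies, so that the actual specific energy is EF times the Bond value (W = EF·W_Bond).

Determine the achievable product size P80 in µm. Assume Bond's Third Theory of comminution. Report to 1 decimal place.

W = 10·Wi·(P80^(-½) − F80^(-½))
W_Bond = W / EF = 6.553 / 1.21 = 5.4157 kWh/t
P80^(−½) = W_Bond/(10 Wi) + F80^(−½)
  = 5.4157/(10·11.4) + 1/√20075 = 0.047506 + 0.007058 = 0.054564
P80 = (1/0.054564)² = 18.3271² = 335.88 µm

P80 = 335.9 µm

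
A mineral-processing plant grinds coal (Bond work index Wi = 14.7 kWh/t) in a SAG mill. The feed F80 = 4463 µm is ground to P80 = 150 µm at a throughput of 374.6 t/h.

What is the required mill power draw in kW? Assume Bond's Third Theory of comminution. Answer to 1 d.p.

W = 10·Wi·[P80^(−½) − F80^(−½)]
W = 10·14.7·(1/√150 − 1/√4463) = 10·14.7·(0.066681) = 9.8021 kWh/t
P = W·T = 9.8021·374.6 = 3671.9 kW

P = 3671.9 kW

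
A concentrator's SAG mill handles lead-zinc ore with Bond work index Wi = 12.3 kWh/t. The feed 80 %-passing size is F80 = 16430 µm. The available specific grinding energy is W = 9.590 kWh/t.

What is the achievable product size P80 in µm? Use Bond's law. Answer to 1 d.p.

W = 10·Wi·(P80^(-½) − F80^(-½))
⇒ 1/√P80 = W/(10 Wi) + 1/√F80
  = 9.5900/(10·12.3) + 1/√16430 = 0.077967 + 0.007802 = 0.085769
P80 = (1/0.085769)² = 11.6592² = 135.94 µm

P80 = 135.9 µm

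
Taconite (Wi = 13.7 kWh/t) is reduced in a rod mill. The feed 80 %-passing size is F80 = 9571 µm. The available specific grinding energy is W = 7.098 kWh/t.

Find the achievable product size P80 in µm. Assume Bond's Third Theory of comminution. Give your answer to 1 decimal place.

P80 = 259.9 µm

Bond: W = 10·Wi·(1/√P80 − 1/√F80)
P80^(−½) = W/(10 Wi) + F80^(−½)
  = 7.0980/(10·13.7) + 1/√9571 = 0.051810 + 0.010222 = 0.062032
P80 = (1/0.062032)² = 16.1207² = 259.88 µm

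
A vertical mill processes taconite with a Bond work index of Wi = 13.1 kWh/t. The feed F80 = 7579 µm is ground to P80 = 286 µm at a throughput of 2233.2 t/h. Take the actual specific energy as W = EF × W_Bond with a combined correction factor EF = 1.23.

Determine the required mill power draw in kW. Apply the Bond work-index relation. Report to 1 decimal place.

W_Bond = 10·Wi·(1/√P₈₀ − 1/√F₈₀)
W = 10·13.1·(1/√286 − 1/√7579) = 10·13.1·(0.047645) = 6.2414 kWh/t
Corrected W = EF·W_Bond = 1.23·6.2414 = 7.6770 kWh/t
P_mill = W·ṁ = 7.6770·2233.2 = 17144.2 kW

P = 17144.2 kW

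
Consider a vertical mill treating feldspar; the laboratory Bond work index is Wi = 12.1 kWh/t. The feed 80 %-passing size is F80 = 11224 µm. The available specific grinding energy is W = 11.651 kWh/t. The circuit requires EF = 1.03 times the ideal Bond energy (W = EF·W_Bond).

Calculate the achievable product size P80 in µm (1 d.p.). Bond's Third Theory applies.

Bond:  W = 10 Wi (1/√P − 1/√F)
W_Bond = W / EF = 11.651 / 1.03 = 11.3117 kWh/t
⇒ 1/√P80 = W_Bond/(10 Wi) + 1/√F80
  = 11.3117/(10·12.1) + 1/√11224 = 0.093485 + 0.009439 = 0.102924
P80 = (1/0.102924)² = 9.7159² = 94.40 µm

P80 = 94.4 µm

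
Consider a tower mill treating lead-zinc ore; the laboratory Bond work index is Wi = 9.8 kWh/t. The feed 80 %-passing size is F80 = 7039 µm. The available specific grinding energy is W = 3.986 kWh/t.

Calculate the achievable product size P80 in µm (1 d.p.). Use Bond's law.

W = 10·Wi·[P80^(−½) − F80^(−½)]
⇒ 1/√P80 = W/(10·Wi) + 1/√F80
  = 3.9860/(10·9.8) + 1/√7039 = 0.040673 + 0.011919 = 0.052593
P80 = (1/0.052593)² = 19.0141² = 361.54 µm

P80 = 361.5 µm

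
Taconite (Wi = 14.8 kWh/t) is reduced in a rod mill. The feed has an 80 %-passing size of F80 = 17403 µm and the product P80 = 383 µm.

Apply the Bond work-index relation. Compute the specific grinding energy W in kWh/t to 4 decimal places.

W = 6.4406 kWh/t

W = 10 Wi (P80^-0.5 − F80^-0.5)
1/√383 = 0.051098;  1/√17403 = 0.007580
W = 10·14.8·(0.051098 − 0.007580) = 6.4406 kWh/t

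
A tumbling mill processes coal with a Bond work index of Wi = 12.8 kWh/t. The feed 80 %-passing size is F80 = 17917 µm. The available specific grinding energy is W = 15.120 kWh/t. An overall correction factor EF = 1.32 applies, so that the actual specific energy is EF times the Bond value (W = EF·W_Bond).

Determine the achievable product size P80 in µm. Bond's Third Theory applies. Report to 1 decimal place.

P80 = 106.4 µm

Bond:  W = 10 Wi (1/√P − 1/√F)
W_Bond = W / EF = 15.120 / 1.32 = 11.4545 kWh/t
1/√P80 = 1/√F80 + W_Bond/(10·Wi)
  = 11.4545/(10·12.8) + 1/√17917 = 0.089489 + 0.007471 = 0.096959
P80 = (1/0.096959)² = 10.3136² = 106.37 µm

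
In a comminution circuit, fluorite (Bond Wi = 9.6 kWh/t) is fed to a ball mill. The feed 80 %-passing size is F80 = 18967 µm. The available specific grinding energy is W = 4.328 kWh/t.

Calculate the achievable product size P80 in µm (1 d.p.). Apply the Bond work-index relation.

W = 10 Wi (1/√P80 − 1/√F80)  [Bond]
P80^(−½) = W/(10 Wi) + F80^(−½)
  = 4.3280/(10·9.6) + 1/√18967 = 0.045083 + 0.007261 = 0.052344
P80 = (1/0.052344)² = 19.1042² = 364.97 µm

P80 = 365.0 µm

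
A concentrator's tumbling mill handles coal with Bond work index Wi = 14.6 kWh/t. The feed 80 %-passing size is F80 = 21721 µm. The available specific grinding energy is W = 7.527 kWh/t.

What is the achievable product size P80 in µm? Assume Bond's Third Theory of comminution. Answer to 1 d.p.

W_Bond = 10·Wi·(1/√P₈₀ − 1/√F₈₀)
⇒ 1/√P80 = W/(10·Wi) + 1/√F80
  = 7.5270/(10·14.6) + 1/√21721 = 0.051555 + 0.006785 = 0.058340
P80 = (1/0.058340)² = 17.1409² = 293.81 µm

P80 = 293.8 µm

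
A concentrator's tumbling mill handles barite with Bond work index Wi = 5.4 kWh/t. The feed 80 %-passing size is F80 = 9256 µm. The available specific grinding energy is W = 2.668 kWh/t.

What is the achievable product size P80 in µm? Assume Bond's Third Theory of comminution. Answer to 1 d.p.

Bond:  W = 10 Wi (1/√P − 1/√F)
⇒ 1/√P80 = W/(10 Wi) + 1/√F80
  = 2.6680/(10·5.4) + 1/√9256 = 0.049407 + 0.010394 = 0.059802
P80 = (1/0.059802)² = 16.7220² = 279.62 µm

P80 = 279.6 µm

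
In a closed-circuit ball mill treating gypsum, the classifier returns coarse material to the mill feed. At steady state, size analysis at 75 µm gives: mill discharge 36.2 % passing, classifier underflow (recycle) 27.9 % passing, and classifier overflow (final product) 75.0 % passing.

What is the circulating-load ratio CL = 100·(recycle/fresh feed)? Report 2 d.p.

CL = 467.47 %

Balance %-passing 75 µm (r = R/F):
(1+r)d = ru + o → r = (o−d)/(d−u)
r = (75.0 − 36.2)/(36.2 − 27.9) = 38.8/8.3 = 4.6747
CL = 100·r = 467.47 %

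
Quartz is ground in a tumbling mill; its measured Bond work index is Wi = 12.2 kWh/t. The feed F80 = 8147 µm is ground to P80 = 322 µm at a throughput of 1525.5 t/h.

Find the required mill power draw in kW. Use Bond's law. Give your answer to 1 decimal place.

W = 10 Wi (1/√P80 − 1/√F80)  [Bond]
W = 10·12.2·(1/√322 − 1/√8147) = 10·12.2·(0.044649) = 5.4472 kWh/t
P_mill = W·ṁ = 5.4472·1525.5 = 8309.6 kW

P = 8309.6 kW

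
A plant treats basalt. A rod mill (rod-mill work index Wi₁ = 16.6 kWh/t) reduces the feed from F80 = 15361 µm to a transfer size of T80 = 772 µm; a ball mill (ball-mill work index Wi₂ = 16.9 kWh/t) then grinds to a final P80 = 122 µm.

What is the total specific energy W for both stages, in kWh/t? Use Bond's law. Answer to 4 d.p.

Bond: W = 10·Wi·(1/√P80 − 1/√F80)
Stage 1 (15361→772 µm, Wi₁=16.6): W₁ = 10·16.6·(0.035991 − 0.008068) = 4.6351 kWh/t
Stage 2 (772→122 µm, Wi₂=16.9): W₂ = 10·16.9·(0.090536 − 0.035991) = 9.2181 kWh/t
W = W₁ + W₂ = 4.6351 + 9.2181 = 13.8532 kWh/t

W = 13.8532 kWh/t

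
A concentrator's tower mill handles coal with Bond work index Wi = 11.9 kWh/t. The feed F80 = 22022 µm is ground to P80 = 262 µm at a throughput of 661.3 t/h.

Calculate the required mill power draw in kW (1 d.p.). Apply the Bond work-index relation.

P = 4331.5 kW

W = 10 Wi (P80^-0.5 − F80^-0.5)
W = 10·11.9·(1/√262 − 1/√22022) = 10·11.9·(0.055042) = 6.5499 kWh/t
P_mill = W·ṁ = 6.5499·661.3 = 4331.5 kW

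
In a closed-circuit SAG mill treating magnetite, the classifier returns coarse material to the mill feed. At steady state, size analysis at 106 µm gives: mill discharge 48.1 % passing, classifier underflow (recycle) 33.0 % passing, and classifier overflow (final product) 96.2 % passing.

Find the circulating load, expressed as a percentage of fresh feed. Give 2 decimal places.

Let r = R/F. Size balance at 106 µm:
(1+r)d = ru + o → r = (o−d)/(d−u)
r = (96.2 − 48.1)/(48.1 − 33.0) = 48.1/15.1 = 3.1854
CL = 100·r = 318.54 %

CL = 318.54 %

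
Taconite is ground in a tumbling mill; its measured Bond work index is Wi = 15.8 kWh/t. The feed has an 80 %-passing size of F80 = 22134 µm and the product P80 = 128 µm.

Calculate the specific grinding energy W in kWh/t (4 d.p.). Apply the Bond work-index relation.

Bond:  W = 10 Wi (1/√P − 1/√F)
1/√128 = 0.088388;  1/√22134 = 0.006722
W = 10·15.8·(0.088388 − 0.006722) = 12.9034 kWh/t

W = 12.9034 kWh/t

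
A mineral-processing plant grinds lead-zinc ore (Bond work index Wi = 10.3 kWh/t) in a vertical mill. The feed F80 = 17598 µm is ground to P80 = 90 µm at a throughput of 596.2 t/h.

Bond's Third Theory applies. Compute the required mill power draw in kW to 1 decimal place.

P = 6010.1 kW

W = 10 Wi / √P80 − 10 Wi / √F80
W = 10·10.3·(1/√90 − 1/√17598) = 10·10.3·(0.097871) = 10.0807 kWh/t
Mill draw = 10.0807 × 596.2 = 6010.1 kW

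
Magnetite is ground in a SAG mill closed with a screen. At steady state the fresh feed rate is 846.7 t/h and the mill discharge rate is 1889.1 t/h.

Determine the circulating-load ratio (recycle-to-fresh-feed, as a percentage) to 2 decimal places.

Mill node: discharge = fresh + recycle.
R = M − F = 1889.1 − 846.7 = 1042.4 t/h
CL = 100·R/F = 100·1042.4/846.7 = 123.11 %

CL = 123.11 %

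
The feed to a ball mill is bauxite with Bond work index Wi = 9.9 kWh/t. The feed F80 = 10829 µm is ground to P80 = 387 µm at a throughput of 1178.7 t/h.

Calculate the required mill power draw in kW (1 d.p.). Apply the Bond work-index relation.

W = 10 Wi / √P80 − 10 Wi / √F80
W = 10·9.9·(1/√387 − 1/√10829) = 10·9.9·(0.041223) = 4.0811 kWh/t
Power = W × throughput = 4.0811 kWh/t × 1178.7 t/h = 4810.4 kW

P = 4810.4 kW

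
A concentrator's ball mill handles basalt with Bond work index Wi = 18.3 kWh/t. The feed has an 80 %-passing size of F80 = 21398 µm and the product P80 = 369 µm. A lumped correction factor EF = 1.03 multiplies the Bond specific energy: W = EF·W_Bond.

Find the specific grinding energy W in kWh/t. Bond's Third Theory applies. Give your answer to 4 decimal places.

W = 10 Wi (1/√P80 − 1/√F80)  [Bond]
1/√369 = 0.052058;  1/√21398 = 0.006836
W = 10·18.3·(0.052058 − 0.006836) = 8.2756 kWh/t
With EF = 1.03: W = 8.2756·1.03 = 8.5238 kWh/t

W = 8.5238 kWh/t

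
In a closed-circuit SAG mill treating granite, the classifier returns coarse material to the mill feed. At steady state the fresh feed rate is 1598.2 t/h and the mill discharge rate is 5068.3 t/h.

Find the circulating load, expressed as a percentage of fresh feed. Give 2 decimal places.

Mill node: discharge = fresh + recycle.
R = M − F = 5068.3 − 1598.2 = 3470.1 t/h
CL = 100·R/F = 100·3470.1/1598.2 = 217.13 %

CL = 217.13 %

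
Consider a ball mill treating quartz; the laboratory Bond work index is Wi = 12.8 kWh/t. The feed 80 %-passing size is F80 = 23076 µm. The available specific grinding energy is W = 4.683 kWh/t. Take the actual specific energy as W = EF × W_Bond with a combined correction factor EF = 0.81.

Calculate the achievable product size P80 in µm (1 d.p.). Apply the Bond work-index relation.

P80 = 373.4 µm

Bond:  W = 10 Wi (1/√P − 1/√F)
W_Bond = W / EF = 4.683 / 0.81 = 5.7815 kWh/t
P80^-0.5 = F80^-0.5 + W_Bond/(10 Wi)
  = 5.7815/(10·12.8) + 1/√23076 = 0.045168 + 0.006583 = 0.051751
P80 = (1/0.051751)² = 19.3234² = 373.39 µm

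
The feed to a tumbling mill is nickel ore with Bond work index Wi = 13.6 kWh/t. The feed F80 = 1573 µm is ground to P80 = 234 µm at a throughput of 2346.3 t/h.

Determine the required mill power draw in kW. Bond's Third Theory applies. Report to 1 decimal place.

P = 12814.4 kW

W_Bond = 10·Wi·(1/√P₈₀ − 1/√F₈₀)
W = 10·13.6·(1/√234 − 1/√1573) = 10·13.6·(0.040158) = 5.4615 kWh/t
Power = W × throughput = 5.4615 kWh/t × 2346.3 t/h = 12814.4 kW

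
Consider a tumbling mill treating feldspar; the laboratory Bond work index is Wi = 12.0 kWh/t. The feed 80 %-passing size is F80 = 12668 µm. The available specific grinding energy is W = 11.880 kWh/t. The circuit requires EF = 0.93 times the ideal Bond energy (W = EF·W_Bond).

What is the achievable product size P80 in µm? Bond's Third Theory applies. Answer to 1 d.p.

P80 = 75.2 µm

W = 10 Wi (P80^-0.5 − F80^-0.5)
W_Bond = W / EF = 11.880 / 0.93 = 12.7742 kWh/t
P80^(−½) = W_Bond/(10 Wi) + F80^(−½)
  = 12.7742/(10·12.0) + 1/√12668 = 0.106452 + 0.008885 = 0.115336
P80 = (1/0.115336)² = 8.6703² = 75.17 µm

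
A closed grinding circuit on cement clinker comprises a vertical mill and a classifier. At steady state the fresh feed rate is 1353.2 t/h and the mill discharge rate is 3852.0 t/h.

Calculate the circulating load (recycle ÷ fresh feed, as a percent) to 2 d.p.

CL = 184.66 %

Mill node: discharge = fresh + recycle.
R = M − F = 3852.0 − 1353.2 = 2498.8 t/h
CL = 100·R/F = 100·2498.8/1353.2 = 184.66 %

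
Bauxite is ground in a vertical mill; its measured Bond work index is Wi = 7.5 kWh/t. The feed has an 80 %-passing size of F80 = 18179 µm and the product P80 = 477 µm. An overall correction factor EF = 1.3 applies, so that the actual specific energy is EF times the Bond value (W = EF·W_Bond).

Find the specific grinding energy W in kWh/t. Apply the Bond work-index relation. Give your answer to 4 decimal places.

W = 10 Wi (P80^-0.5 − F80^-0.5)
1/√477 = 0.045787;  1/√18179 = 0.007417
W = 10·7.5·(0.045787 − 0.007417) = 2.8778 kWh/t
Apply correction: 2.8778 × 1.3 = 3.7411 kWh/t

W = 3.7411 kWh/t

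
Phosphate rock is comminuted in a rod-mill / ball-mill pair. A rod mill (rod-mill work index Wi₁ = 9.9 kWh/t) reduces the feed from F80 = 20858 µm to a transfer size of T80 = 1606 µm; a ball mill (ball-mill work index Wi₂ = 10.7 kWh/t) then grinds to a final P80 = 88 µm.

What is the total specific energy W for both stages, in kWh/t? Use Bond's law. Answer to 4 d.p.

W = 10.5211 kWh/t

W = 10·Wi·(P80^(-½) − F80^(-½))
Stage 1 (20858→1606 µm, Wi₁=9.9): W₁ = 10·9.9·(0.024953 − 0.006924) = 1.7849 kWh/t
Stage 2 (1606→88 µm, Wi₂=10.7): W₂ = 10·10.7·(0.106600 − 0.024953) = 8.7362 kWh/t
W = W₁ + W₂ = 1.7849 + 8.7362 = 10.5211 kWh/t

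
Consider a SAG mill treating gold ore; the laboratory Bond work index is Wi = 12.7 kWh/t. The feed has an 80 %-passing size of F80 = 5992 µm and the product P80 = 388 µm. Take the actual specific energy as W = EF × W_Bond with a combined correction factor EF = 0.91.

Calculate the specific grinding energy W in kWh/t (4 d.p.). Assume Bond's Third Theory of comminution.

W = 10 Wi (1/√P80 − 1/√F80)  [Bond]
1/√388 = 0.050767;  1/√5992 = 0.012919
W = 10·12.7·(0.050767 − 0.012919) = 4.8068 kWh/t
With EF = 0.91: W = 4.8068·0.91 = 4.3742 kWh/t

W = 4.3742 kWh/t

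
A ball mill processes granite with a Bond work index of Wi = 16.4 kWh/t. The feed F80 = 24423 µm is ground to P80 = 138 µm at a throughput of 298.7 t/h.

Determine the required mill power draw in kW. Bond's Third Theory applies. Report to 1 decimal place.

W = 10 Wi / √P80 − 10 Wi / √F80
W = 10·16.4·(1/√138 − 1/√24423) = 10·16.4·(0.078727) = 12.9112 kWh/t
Mill draw = 12.9112 × 298.7 = 3856.6 kW

P = 3856.6 kW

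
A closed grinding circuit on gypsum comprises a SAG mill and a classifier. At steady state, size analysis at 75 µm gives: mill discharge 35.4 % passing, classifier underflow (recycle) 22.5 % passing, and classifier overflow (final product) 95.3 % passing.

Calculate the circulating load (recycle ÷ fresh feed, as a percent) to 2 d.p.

CL = 464.34 %

Classifier node, passing 75 µm:
(1+r)d = ru + o → r = (o−d)/(d−u)
r = (95.3 − 35.4)/(35.4 − 22.5) = 59.9/12.9 = 4.6434
CL = 100·r = 464.34 %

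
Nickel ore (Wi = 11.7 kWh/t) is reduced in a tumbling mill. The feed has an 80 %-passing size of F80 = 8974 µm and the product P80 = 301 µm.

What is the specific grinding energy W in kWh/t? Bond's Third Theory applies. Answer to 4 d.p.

W = 5.5087 kWh/t

W = 10 Wi (1/√P80 − 1/√F80)  [Bond]
1/√301 = 0.057639;  1/√8974 = 0.010556
W = 10·11.7·(0.057639 − 0.010556) = 5.5087 kWh/t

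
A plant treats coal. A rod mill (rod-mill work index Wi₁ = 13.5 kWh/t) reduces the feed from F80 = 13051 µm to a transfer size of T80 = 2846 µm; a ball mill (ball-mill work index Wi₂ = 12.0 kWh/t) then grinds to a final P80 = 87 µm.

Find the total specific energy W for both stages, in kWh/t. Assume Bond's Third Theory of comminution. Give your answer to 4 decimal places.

W = 11.9648 kWh/t

Bond: W = 10·Wi·(1/√P80 − 1/√F80)
Stage 1 (13051→2846 µm, Wi₁=13.5): W₁ = 10·13.5·(0.018745 − 0.008753) = 1.3488 kWh/t
Stage 2 (2846→87 µm, Wi₂=12.0): W₂ = 10·12.0·(0.107211 − 0.018745) = 10.6160 kWh/t
W = W₁ + W₂ = 1.3488 + 10.6160 = 11.9648 kWh/t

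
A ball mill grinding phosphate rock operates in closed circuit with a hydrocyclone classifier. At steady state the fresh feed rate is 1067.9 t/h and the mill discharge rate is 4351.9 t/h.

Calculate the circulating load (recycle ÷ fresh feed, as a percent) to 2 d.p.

CL = 307.52 %

M = F + R at steady state, so:
R = M − F = 4351.9 − 1067.9 = 3284.0 t/h
CL = 100·R/F = 100·3284.0/1067.9 = 307.52 %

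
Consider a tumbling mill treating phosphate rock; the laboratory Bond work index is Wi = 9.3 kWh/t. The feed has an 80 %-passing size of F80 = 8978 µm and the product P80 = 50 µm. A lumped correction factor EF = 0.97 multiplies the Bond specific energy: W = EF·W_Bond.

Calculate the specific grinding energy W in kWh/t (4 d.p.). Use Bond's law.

W = 11.8056 kWh/t

W_Bond = 10·Wi·(1/√P₈₀ − 1/√F₈₀)
1/√50 = 0.141421;  1/√8978 = 0.010554
W = 10·9.3·(0.141421 − 0.010554) = 12.1707 kWh/t
Apply correction: 12.1707 × 0.97 = 11.8056 kWh/t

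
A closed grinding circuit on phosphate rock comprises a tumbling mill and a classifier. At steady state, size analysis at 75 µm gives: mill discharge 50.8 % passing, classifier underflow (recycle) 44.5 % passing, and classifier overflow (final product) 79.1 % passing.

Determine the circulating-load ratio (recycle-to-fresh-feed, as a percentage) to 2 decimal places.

Balance %-passing 75 µm (r = R/F):
r = (o − d)/(d − u)
r = (79.1 − 50.8)/(50.8 − 44.5) = 28.3/6.3 = 4.4921
CL = 100·r = 449.21 %

CL = 449.21 %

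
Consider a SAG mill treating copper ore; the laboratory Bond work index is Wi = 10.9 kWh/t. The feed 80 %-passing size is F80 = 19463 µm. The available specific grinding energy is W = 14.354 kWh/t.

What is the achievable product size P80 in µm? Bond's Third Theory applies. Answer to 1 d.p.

W = 10 Wi / √P80 − 10 Wi / √F80
P80^-0.5 = F80^-0.5 + W/(10 Wi)
  = 14.3540/(10·10.9) + 1/√19463 = 0.131688 + 0.007168 = 0.138856
P80 = (1/0.138856)² = 7.2017² = 51.86 µm

P80 = 51.9 µm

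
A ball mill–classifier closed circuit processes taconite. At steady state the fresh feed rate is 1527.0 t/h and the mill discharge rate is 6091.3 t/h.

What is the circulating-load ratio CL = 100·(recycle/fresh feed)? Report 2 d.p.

CL = 298.91 %

Steady state: M = F + R.
R = M − F = 6091.3 − 1527.0 = 4564.3 t/h
CL = 100·R/F = 100·4564.3/1527.0 = 298.91 %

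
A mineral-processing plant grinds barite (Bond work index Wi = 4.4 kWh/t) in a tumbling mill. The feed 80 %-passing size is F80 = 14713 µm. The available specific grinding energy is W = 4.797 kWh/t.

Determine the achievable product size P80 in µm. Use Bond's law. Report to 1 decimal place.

W = 10 Wi (1/√P80 − 1/√F80)  [Bond]
⇒ 1/√P80 = W/(10·Wi) + 1/√F80
  = 4.7970/(10·4.4) + 1/√14713 = 0.109023 + 0.008244 = 0.117267
P80 = (1/0.117267)² = 8.5276² = 72.72 µm

P80 = 72.7 µm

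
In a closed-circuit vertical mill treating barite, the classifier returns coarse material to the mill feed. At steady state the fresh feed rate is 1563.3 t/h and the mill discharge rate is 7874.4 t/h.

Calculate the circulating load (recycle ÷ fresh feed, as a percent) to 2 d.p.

Mill node: discharge = fresh + recycle.
R = M − F = 7874.4 − 1563.3 = 6311.1 t/h
CL = 100·R/F = 100·6311.1/1563.3 = 403.70 %

CL = 403.70 %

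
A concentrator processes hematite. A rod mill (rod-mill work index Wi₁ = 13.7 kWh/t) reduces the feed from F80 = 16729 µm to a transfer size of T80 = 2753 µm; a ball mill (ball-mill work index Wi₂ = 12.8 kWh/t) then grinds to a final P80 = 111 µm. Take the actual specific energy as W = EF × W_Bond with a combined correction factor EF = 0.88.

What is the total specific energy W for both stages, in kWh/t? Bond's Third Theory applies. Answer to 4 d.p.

W = 9.9101 kWh/t

W = 10·Wi·(P80^(-½) − F80^(-½))
Stage 1 (16729→2753 µm, Wi₁=13.7): W₁ = 10·13.7·(0.019059 − 0.007732) = 1.5518 kWh/t
Stage 2 (2753→111 µm, Wi₂=12.8): W₂ = 10·12.8·(0.094916 − 0.019059) = 9.7097 kWh/t
W = W₁ + W₂ = 1.5518 + 9.7097 = 11.2615 kWh/t
With EF = 0.88: W = 11.2615·0.88 = 9.9101 kWh/t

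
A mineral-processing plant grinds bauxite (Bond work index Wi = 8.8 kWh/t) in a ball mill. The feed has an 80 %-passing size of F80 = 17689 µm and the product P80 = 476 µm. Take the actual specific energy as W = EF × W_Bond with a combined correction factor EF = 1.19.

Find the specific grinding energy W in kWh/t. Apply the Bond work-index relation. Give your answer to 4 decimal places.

W = 4.0125 kWh/t

W = 10 Wi / √P80 − 10 Wi / √F80
1/√476 = 0.045835;  1/√17689 = 0.007519
W = 10·8.8·(0.045835 − 0.007519) = 3.3718 kWh/t
W_actual = 1.19 × 3.3718 = 4.0125 kWh/t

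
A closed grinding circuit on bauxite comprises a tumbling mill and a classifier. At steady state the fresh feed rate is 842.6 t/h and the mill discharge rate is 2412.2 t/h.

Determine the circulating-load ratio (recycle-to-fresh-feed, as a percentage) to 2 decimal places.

CL = 186.28 %

M = F + R at steady state, so:
R = M − F = 2412.2 − 842.6 = 1569.6 t/h
CL = 100·R/F = 100·1569.6/842.6 = 186.28 %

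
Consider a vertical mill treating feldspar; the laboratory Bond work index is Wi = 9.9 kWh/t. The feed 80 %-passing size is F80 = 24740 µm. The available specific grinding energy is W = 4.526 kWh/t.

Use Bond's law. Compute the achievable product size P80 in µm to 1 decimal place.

P80 = 368.8 µm

Bond: W = 10·Wi·(1/√P80 − 1/√F80)
⇒ 1/√P80 = W/(10·Wi) + 1/√F80
  = 4.5260/(10·9.9) + 1/√24740 = 0.045717 + 0.006358 = 0.052075
P80 = (1/0.052075)² = 19.2031² = 368.76 µm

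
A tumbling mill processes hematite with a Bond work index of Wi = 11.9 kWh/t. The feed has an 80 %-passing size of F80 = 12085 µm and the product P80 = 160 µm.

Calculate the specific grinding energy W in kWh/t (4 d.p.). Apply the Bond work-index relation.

W = 8.3253 kWh/t

Bond:  W = 10 Wi (1/√P − 1/√F)
1/√160 = 0.079057;  1/√12085 = 0.009097
W = 10·11.9·(0.079057 − 0.009097) = 8.3253 kWh/t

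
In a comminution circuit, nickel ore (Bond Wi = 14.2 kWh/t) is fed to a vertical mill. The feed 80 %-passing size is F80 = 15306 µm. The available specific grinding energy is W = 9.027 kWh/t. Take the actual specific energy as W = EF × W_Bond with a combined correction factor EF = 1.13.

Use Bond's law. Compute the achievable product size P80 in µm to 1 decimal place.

Bond:  W = 10 Wi (1/√P − 1/√F)
W_Bond = W / EF = 9.027 / 1.13 = 7.9885 kWh/t
1/√P80 = 1/√F80 + W_Bond/(10·Wi)
  = 7.9885/(10·14.2) + 1/√15306 = 0.056257 + 0.008083 = 0.064340
P80 = (1/0.064340)² = 15.5424² = 241.57 µm

P80 = 241.6 µm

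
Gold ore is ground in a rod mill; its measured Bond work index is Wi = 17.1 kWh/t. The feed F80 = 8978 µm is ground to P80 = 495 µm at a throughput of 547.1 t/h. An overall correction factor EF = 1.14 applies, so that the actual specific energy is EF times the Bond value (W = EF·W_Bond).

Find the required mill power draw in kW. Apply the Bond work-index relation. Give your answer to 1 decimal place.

W = 10 Wi (P80^-0.5 − F80^-0.5)
W = 10·17.1·(1/√495 − 1/√8978) = 10·17.1·(0.034393) = 5.8812 kWh/t
Corrected W = EF·W_Bond = 1.14·5.8812 = 6.7045 kWh/t
Power = W × throughput = 6.7045 kWh/t × 547.1 t/h = 3668.1 kW

P = 3668.1 kW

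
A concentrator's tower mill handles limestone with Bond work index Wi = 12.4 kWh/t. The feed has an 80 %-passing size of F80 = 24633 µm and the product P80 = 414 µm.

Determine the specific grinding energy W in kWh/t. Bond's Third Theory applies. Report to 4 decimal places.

Bond: W = 10·Wi·(1/√P80 − 1/√F80)
1/√414 = 0.049147;  1/√24633 = 0.006371
W = 10·12.4·(0.049147 − 0.006371) = 5.3042 kWh/t

W = 5.3042 kWh/t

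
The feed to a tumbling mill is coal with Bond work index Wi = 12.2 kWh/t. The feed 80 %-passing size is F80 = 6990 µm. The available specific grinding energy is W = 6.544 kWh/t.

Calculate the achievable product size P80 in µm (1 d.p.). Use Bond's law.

P80 = 232.4 µm

W = 10·Wi·(P80^(-½) − F80^(-½))
⇒ 1/√P80 = W/(10·Wi) + 1/√F80
  = 6.5440/(10·12.2) + 1/√6990 = 0.053639 + 0.011961 = 0.065600
P80 = (1/0.065600)² = 15.2439² = 232.38 µm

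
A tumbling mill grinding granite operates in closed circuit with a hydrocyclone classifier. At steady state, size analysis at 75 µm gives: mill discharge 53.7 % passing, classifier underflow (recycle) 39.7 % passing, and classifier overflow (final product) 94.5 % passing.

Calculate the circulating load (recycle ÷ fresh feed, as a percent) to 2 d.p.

CL = 291.43 %

Classifier node, passing 75 µm:
r = (o − d)/(d − u)
r = (94.5 − 53.7)/(53.7 − 39.7) = 40.8/14.0 = 2.9143
CL = 100·r = 291.43 %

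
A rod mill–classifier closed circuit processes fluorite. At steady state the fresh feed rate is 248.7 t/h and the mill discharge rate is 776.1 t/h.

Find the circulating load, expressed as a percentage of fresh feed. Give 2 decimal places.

Steady state: M = F + R.
R = M − F = 776.1 − 248.7 = 527.4 t/h
CL = 100·R/F = 100·527.4/248.7 = 212.06 %

CL = 212.06 %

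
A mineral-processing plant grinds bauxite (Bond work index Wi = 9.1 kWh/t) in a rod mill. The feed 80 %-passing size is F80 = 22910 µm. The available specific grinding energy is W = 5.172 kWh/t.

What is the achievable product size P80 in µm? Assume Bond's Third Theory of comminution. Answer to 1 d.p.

P80 = 248.5 µm

Bond: W = 10·Wi·(1/√P80 − 1/√F80)
1/√P80 = 1/√F80 + W/(10·Wi)
  = 5.1720/(10·9.1) + 1/√22910 = 0.056835 + 0.006607 = 0.063442
P80 = (1/0.063442)² = 15.7625² = 248.45 µm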